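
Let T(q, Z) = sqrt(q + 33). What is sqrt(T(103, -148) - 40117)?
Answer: sqrt(-40117 + 2*sqrt(34)) ≈ 200.26*I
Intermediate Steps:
T(q, Z) = sqrt(33 + q)
sqrt(T(103, -148) - 40117) = sqrt(sqrt(33 + 103) - 40117) = sqrt(sqrt(136) - 40117) = sqrt(2*sqrt(34) - 40117) = sqrt(-40117 + 2*sqrt(34))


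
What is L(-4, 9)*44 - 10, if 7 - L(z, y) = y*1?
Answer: -98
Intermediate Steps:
L(z, y) = 7 - y
L(-4, 9)*44 - 10 = (7 - 1*9)*44 - 10 = (7 - 9)*44 - 10 = -2*44 - 10 = -88 - 10 = -98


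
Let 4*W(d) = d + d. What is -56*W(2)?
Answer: -56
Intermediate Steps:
W(d) = d/2 (W(d) = (d + d)/4 = (2*d)/4 = d/2)
-56*W(2) = -28*2 = -56*1 = -56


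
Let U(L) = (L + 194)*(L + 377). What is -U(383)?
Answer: -438520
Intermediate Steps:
U(L) = (194 + L)*(377 + L)
-U(383) = -(73138 + 383**2 + 571*383) = -(73138 + 146689 + 218693) = -1*438520 = -438520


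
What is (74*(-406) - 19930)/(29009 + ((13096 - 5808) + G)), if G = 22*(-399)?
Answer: -16658/9173 ≈ -1.8160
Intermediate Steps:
G = -8778
(74*(-406) - 19930)/(29009 + ((13096 - 5808) + G)) = (74*(-406) - 19930)/(29009 + ((13096 - 5808) - 8778)) = (-30044 - 19930)/(29009 + (7288 - 8778)) = -49974/(29009 - 1490) = -49974/27519 = -49974*1/27519 = -16658/9173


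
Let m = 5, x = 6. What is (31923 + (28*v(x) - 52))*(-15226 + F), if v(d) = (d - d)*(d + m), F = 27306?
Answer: 385001680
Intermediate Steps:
v(d) = 0 (v(d) = (d - d)*(d + 5) = 0*(5 + d) = 0)
(31923 + (28*v(x) - 52))*(-15226 + F) = (31923 + (28*0 - 52))*(-15226 + 27306) = (31923 + (0 - 52))*12080 = (31923 - 52)*12080 = 31871*12080 = 385001680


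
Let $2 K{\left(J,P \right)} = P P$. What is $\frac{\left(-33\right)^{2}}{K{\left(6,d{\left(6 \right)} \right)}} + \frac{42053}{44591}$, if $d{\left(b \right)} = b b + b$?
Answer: $\frac{9516705}{4369918} \approx 2.1778$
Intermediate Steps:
$d{\left(b \right)} = b + b^{2}$ ($d{\left(b \right)} = b^{2} + b = b + b^{2}$)
$K{\left(J,P \right)} = \frac{P^{2}}{2}$ ($K{\left(J,P \right)} = \frac{P P}{2} = \frac{P^{2}}{2}$)
$\frac{\left(-33\right)^{2}}{K{\left(6,d{\left(6 \right)} \right)}} + \frac{42053}{44591} = \frac{\left(-33\right)^{2}}{\frac{1}{2} \left(6 \left(1 + 6\right)\right)^{2}} + \frac{42053}{44591} = \frac{1089}{\frac{1}{2} \left(6 \cdot 7\right)^{2}} + 42053 \cdot \frac{1}{44591} = \frac{1089}{\frac{1}{2} \cdot 42^{2}} + \frac{42053}{44591} = \frac{1089}{\frac{1}{2} \cdot 1764} + \frac{42053}{44591} = \frac{1089}{882} + \frac{42053}{44591} = 1089 \cdot \frac{1}{882} + \frac{42053}{44591} = \frac{121}{98} + \frac{42053}{44591} = \frac{9516705}{4369918}$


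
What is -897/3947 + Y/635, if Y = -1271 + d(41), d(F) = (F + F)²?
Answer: 20953396/2506345 ≈ 8.3601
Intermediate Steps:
d(F) = 4*F² (d(F) = (2*F)² = 4*F²)
Y = 5453 (Y = -1271 + 4*41² = -1271 + 4*1681 = -1271 + 6724 = 5453)
-897/3947 + Y/635 = -897/3947 + 5453/635 = 20953396/2506345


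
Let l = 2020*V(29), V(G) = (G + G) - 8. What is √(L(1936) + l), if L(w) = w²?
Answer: 2*√962274 ≈ 1961.9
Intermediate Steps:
V(G) = -8 + 2*G (V(G) = 2*G - 8 = -8 + 2*G)
l = 101000 (l = 2020*(-8 + 2*29) = 2020*(-8 + 58) = 2020*50 = 101000)
√(L(1936) + l) = √(1936² + 101000) = √(3748096 + 101000) = √3849096 = 2*√962274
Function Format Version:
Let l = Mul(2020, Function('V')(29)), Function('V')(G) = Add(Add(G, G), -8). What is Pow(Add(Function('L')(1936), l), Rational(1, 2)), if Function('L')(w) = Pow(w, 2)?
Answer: Mul(2, Pow(962274, Rational(1, 2))) ≈ 1961.9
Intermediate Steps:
Function('V')(G) = Add(-8, Mul(2, G)) (Function('V')(G) = Add(Mul(2, G), -8) = Add(-8, Mul(2, G)))
l = 101000 (l = Mul(2020, Add(-8, Mul(2, 29))) = Mul(2020, Add(-8, 58)) = Mul(2020, 50) = 101000)
Pow(Add(Function('L')(1936), l), Rational(1, 2)) = Pow(Add(Pow(1936, 2), 101000), Rational(1, 2)) = Pow(Add(3748096, 101000), Rational(1, 2)) = Pow(3849096, Rational(1, 2)) = Mul(2, Pow(962274, Rational(1, 2)))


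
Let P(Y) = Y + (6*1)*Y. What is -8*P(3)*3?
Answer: -504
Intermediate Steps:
P(Y) = 7*Y (P(Y) = Y + 6*Y = 7*Y)
-8*P(3)*3 = -56*3*3 = -8*21*3 = -168*3 = -504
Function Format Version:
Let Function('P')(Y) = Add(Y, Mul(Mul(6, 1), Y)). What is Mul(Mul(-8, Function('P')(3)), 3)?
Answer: -504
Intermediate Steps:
Function('P')(Y) = Mul(7, Y) (Function('P')(Y) = Add(Y, Mul(6, Y)) = Mul(7, Y))
Mul(Mul(-8, Function('P')(3)), 3) = Mul(Mul(-8, Mul(7, 3)), 3) = Mul(Mul(-8, 21), 3) = Mul(-168, 3) = -504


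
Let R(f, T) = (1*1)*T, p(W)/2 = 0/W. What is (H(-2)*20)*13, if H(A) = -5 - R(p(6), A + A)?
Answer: -260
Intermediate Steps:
p(W) = 0 (p(W) = 2*(0/W) = 2*0 = 0)
R(f, T) = T (R(f, T) = 1*T = T)
H(A) = -5 - 2*A (H(A) = -5 - (A + A) = -5 - 2*A)
(H(-2)*20)*13 = ((-5 - 2*(-2))*20)*13 = ((-5 + 4)*20)*13 = -1*20*13 = -20*13 = -260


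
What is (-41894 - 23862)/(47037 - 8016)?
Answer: -65756/39021 ≈ -1.6851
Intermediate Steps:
(-41894 - 23862)/(47037 - 8016) = -65756/39021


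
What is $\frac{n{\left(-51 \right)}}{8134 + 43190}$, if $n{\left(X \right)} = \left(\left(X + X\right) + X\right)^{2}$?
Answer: $\frac{7803}{17108} \approx 0.4561$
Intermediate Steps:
$n{\left(X \right)} = 9 X^{2}$ ($n{\left(X \right)} = \left(2 X + X\right)^{2} = \left(3 X\right)^{2} = 9 X^{2}$)
$\frac{n{\left(-51 \right)}}{8134 + 43190} = \frac{9 \left(-51\right)^{2}}{8134 + 43190} = \frac{9 \cdot 2601}{51324} = 23409 \cdot \frac{1}{51324} = \frac{7803}{17108}$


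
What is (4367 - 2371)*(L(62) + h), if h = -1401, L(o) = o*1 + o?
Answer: -2548892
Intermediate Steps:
L(o) = 2*o (L(o) = o + o = 2*o)
(4367 - 2371)*(L(62) + h) = (4367 - 2371)*(2*62 - 1401) = 1996*(124 - 1401) = 1996*(-1277) = -2548892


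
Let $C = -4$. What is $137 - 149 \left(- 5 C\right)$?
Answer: $-2843$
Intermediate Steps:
$137 - 149 \left(- 5 C\right) = 137 - 149 \left(\left(-5\right) \left(-4\right)\right) = 137 - 2980 = -2843$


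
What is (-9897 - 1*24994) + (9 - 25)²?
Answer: -34635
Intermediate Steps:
(-9897 - 1*24994) + (9 - 25)² = (-9897 - 24994) + (-16)² = -34891 + 256 = -34635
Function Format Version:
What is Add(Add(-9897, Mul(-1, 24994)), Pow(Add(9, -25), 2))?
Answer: -34635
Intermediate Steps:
Add(Add(-9897, Mul(-1, 24994)), Pow(Add(9, -25), 2)) = Add(Add(-9897, -24994), Pow(-16, 2)) = Add(-34891, 256) = -34635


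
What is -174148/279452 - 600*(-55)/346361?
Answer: -12774039857/24197818543 ≈ -0.52790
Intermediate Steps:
-174148/279452 - 600*(-55)/346361 = -174148*1/279452 + 33000*(1/346361) = -43537/69863 + 33000/346361 = -12774039857/24197818543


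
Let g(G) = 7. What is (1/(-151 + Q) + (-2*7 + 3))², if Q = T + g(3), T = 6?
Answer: 2307361/19044 ≈ 121.16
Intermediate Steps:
Q = 13 (Q = 6 + 7 = 13)
(1/(-151 + Q) + (-2*7 + 3))² = (1/(-151 + 13) + (-2*7 + 3))² = (1/(-138) + (-14 + 3))² = (-1/138 - 11)² = (-1519/138)² = 2307361/19044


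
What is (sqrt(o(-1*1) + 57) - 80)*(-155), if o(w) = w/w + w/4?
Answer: 12400 - 155*sqrt(231)/2 ≈ 11222.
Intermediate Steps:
o(w) = 1 + w/4 (o(w) = 1 + w*(1/4) = 1 + w/4)
(sqrt(o(-1*1) + 57) - 80)*(-155) = (sqrt((1 + (-1*1)/4) + 57) - 80)*(-155) = (sqrt((1 + (1/4)*(-1)) + 57) - 80)*(-155) = (sqrt((1 - 1/4) + 57) - 80)*(-155) = (sqrt(3/4 + 57) - 80)*(-155) = (sqrt(231/4) - 80)*(-155) = (sqrt(231)/2 - 80)*(-155) = (-80 + sqrt(231)/2)*(-155) = 12400 - 155*sqrt(231)/2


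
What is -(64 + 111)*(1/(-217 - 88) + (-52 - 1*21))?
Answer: 779310/61 ≈ 12776.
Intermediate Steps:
-(64 + 111)*(1/(-217 - 88) + (-52 - 1*21)) = -175*(1/(-305) + (-52 - 21)) = -175*(-1/305 - 73) = -175*(-22266)/305 = -1*(-779310/61) = 779310/61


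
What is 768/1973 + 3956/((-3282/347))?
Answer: -1352939830/3237693 ≈ -417.87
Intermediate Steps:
768/1973 + 3956/((-3282/347)) = 768*(1/1973) + 3956/((-3282*1/347)) = 768/1973 + 3956/(-3282/347) = 768/1973 + 3956*(-347/3282) = 768/1973 - 686366/1641 = -1352939830/3237693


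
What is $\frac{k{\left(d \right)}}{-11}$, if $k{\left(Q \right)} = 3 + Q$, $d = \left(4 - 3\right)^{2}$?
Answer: $- \frac{4}{11} \approx -0.36364$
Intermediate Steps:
$d = 1$ ($d = 1^{2} = 1$)
$\frac{k{\left(d \right)}}{-11} = \frac{3 + 1}{-11} = \left(- \frac{1}{11}\right) 4 = - \frac{4}{11}$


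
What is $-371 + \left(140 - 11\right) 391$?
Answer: $50068$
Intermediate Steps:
$-371 + \left(140 - 11\right) 391 = -371 + 129 \cdot 391 = -371 + 50439 = 50068$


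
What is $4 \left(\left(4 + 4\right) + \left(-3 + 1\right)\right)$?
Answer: $24$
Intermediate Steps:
$4 \left(\left(4 + 4\right) + \left(-3 + 1\right)\right) = 4 \left(8 - 2\right) = 4 \cdot 6 = 24$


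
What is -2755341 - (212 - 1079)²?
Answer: -3507030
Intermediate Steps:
-2755341 - (212 - 1079)² = -2755341 - 1*(-867)² = -2755341 - 1*751689 = -2755341 - 751689 = -3507030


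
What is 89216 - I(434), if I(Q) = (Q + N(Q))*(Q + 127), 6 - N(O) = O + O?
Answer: 329324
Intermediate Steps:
N(O) = 6 - 2*O (N(O) = 6 - (O + O) = 6 - 2*O)
I(Q) = (6 - Q)*(127 + Q) (I(Q) = (Q + (6 - 2*Q))*(Q + 127) = (6 - Q)*(127 + Q))
89216 - I(434) = 89216 - (762 - 1*434² - 121*434) = 89216 - (762 - 1*188356 - 52514) = 89216 - (762 - 188356 - 52514) = 89216 - 1*(-240108) = 89216 + 240108 = 329324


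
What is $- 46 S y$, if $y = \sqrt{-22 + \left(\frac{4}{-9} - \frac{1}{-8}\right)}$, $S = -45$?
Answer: $\frac{345 i \sqrt{3214}}{2} \approx 9779.4 i$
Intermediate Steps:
$y = \frac{i \sqrt{3214}}{12}$ ($y = \sqrt{-22 + \left(4 \left(- \frac{1}{9}\right) - - \frac{1}{8}\right)} = \sqrt{-22 + \left(- \frac{4}{9} + \frac{1}{8}\right)} = \sqrt{-22 - \frac{23}{72}} = \sqrt{- \frac{1607}{72}} = \frac{i \sqrt{3214}}{12} \approx 4.7243 i$)
$- 46 S y = \left(-46\right) \left(-45\right) \frac{i \sqrt{3214}}{12} = 2070 \frac{i \sqrt{3214}}{12} = \frac{345 i \sqrt{3214}}{2}$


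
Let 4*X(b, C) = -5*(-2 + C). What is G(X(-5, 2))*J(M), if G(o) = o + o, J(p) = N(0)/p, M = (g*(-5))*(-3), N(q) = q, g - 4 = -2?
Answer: 0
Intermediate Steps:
g = 2 (g = 4 - 2 = 2)
X(b, C) = 5/2 - 5*C/4 (X(b, C) = (-5*(-2 + C))/4 = (10 - 5*C)/4 = 5/2 - 5*C/4)
M = 30 (M = (2*(-5))*(-3) = -10*(-3) = 30)
J(p) = 0 (J(p) = 0/p = 0)
G(o) = 2*o
G(X(-5, 2))*J(M) = (2*(5/2 - 5/4*2))*0 = (2*(5/2 - 5/2))*0 = (2*0)*0 = 0*0 = 0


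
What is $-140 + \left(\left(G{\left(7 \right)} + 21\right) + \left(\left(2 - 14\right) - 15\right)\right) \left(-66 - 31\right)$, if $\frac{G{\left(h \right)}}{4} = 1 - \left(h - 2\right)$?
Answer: $1994$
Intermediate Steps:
$G{\left(h \right)} = 12 - 4 h$ ($G{\left(h \right)} = 4 \left(1 - \left(h - 2\right)\right) = 4 \left(1 - \left(-2 + h\right)\right) = 4 \left(3 - h\right) = 12 - 4 h$)
$-140 + \left(\left(G{\left(7 \right)} + 21\right) + \left(\left(2 - 14\right) - 15\right)\right) \left(-66 - 31\right) = -140 + \left(\left(\left(12 - 28\right) + 21\right) + \left(\left(2 - 14\right) - 15\right)\right) \left(-66 - 31\right) = -140 + \left(\left(\left(12 - 28\right) + 21\right) - 27\right) \left(-66 - 31\right) = -140 + \left(\left(-16 + 21\right) - 27\right) \left(-97\right) = -140 + \left(5 - 27\right) \left(-97\right) = -140 - -2134 = -140 + 2134 = 1994$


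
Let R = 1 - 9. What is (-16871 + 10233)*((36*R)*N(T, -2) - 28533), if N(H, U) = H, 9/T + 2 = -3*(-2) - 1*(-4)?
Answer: 191552766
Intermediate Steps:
T = 9/8 (T = 9/(-2 + (-3*(-2) - 1*(-4))) = 9/(-2 + (6 + 4)) = 9/(-2 + 10) = 9/8 ≈ 1.1250)
R = -8
(-16871 + 10233)*((36*R)*N(T, -2) - 28533) = (-16871 + 10233)*((36*(-8))*(9/8) - 28533) = -6638*(-288*9/8 - 28533) = -6638*(-324 - 28533) = -6638*(-28857) = 191552766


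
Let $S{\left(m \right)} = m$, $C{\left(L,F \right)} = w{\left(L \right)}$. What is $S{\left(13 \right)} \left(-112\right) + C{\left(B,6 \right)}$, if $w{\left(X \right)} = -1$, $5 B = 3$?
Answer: $-1457$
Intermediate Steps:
$B = \frac{3}{5}$ ($B = \frac{1}{5} \cdot 3 = \frac{3}{5} \approx 0.6$)
$C{\left(L,F \right)} = -1$
$S{\left(13 \right)} \left(-112\right) + C{\left(B,6 \right)} = 13 \left(-112\right) - 1 = -1456 - 1 = -1457$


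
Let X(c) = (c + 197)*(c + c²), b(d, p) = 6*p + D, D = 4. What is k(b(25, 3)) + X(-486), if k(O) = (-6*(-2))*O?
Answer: -68119926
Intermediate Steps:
b(d, p) = 4 + 6*p (b(d, p) = 6*p + 4 = 4 + 6*p)
X(c) = (197 + c)*(c + c²)
k(O) = 12*O
k(b(25, 3)) + X(-486) = 12*(4 + 6*3) - 486*(197 + (-486)² + 198*(-486)) = 12*(4 + 18) - 486*(197 + 236196 - 96228) = 12*22 - 486*140165 = 264 - 68120190 = -68119926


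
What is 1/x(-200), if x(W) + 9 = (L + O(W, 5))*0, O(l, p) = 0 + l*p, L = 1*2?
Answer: -⅑ ≈ -0.11111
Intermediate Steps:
L = 2
O(l, p) = l*p
x(W) = -9 (x(W) = -9 + (2 + W*5)*0 = -9 + (2 + 5*W)*0 = -9 + 0 = -9)
1/x(-200) = 1/(-9) = -⅑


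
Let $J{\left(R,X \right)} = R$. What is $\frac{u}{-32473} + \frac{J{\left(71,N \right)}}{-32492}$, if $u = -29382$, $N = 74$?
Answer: $\frac{952374361}{1055112716} \approx 0.90263$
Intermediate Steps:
$\frac{u}{-32473} + \frac{J{\left(71,N \right)}}{-32492} = - \frac{29382}{-32473} + \frac{71}{-32492} = \left(-29382\right) \left(- \frac{1}{32473}\right) + 71 \left(- \frac{1}{32492}\right) = \frac{29382}{32473} - \frac{71}{32492} = \frac{952374361}{1055112716}$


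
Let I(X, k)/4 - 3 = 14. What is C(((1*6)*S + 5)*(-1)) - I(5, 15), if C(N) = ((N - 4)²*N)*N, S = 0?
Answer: 1957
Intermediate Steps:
I(X, k) = 68 (I(X, k) = 12 + 4*14 = 12 + 56 = 68)
C(N) = N²*(-4 + N)² (C(N) = ((-4 + N)²*N)*N = (N*(-4 + N)²)*N = N²*(-4 + N)²)
C(((1*6)*S + 5)*(-1)) - I(5, 15) = (((1*6)*0 + 5)*(-1))²*(-4 + ((1*6)*0 + 5)*(-1))² - 1*68 = ((6*0 + 5)*(-1))²*(-4 + (6*0 + 5)*(-1))² - 68 = ((0 + 5)*(-1))²*(-4 + (0 + 5)*(-1))² - 68 = (5*(-1))²*(-4 + 5*(-1))² - 68 = (-5)²*(-4 - 5)² - 68 = 25*(-9)² - 68 = 25*81 - 68 = 2025 - 68 = 1957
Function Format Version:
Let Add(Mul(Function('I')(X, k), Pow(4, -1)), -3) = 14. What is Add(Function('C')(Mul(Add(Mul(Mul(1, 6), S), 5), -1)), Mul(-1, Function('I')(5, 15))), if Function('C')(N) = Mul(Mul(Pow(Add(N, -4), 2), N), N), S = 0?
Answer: 1957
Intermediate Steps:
Function('I')(X, k) = 68 (Function('I')(X, k) = Add(12, Mul(4, 14)) = Add(12, 56) = 68)
Function('C')(N) = Mul(Pow(N, 2), Pow(Add(-4, N), 2)) (Function('C')(N) = Mul(Mul(Pow(Add(-4, N), 2), N), N) = Mul(Mul(N, Pow(Add(-4, N), 2)), N) = Mul(Pow(N, 2), Pow(Add(-4, N), 2)))
Add(Function('C')(Mul(Add(Mul(Mul(1, 6), S), 5), -1)), Mul(-1, Function('I')(5, 15))) = Add(Mul(Pow(Mul(Add(Mul(Mul(1, 6), 0), 5), -1), 2), Pow(Add(-4, Mul(Add(Mul(Mul(1, 6), 0), 5), -1)), 2)), Mul(-1, 68)) = Add(Mul(Pow(Mul(Add(Mul(6, 0), 5), -1), 2), Pow(Add(-4, Mul(Add(Mul(6, 0), 5), -1)), 2)), -68) = Add(Mul(Pow(Mul(Add(0, 5), -1), 2), Pow(Add(-4, Mul(Add(0, 5), -1)), 2)), -68) = Add(Mul(Pow(Mul(5, -1), 2), Pow(Add(-4, Mul(5, -1)), 2)), -68) = Add(Mul(Pow(-5, 2), Pow(Add(-4, -5), 2)), -68) = Add(Mul(25, Pow(-9, 2)), -68) = Add(Mul(25, 81), -68) = Add(2025, -68) = 1957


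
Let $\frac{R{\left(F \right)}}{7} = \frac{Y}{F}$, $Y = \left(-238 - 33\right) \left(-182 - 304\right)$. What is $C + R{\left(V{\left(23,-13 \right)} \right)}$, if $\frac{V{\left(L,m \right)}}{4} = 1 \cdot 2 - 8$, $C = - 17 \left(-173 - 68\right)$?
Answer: $- \frac{137269}{4} \approx -34317.0$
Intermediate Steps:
$C = 4097$ ($C = \left(-17\right) \left(-241\right) = 4097$)
$V{\left(L,m \right)} = -24$ ($V{\left(L,m \right)} = 4 \left(1 \cdot 2 - 8\right) = 4 \left(2 - 8\right) = 4 \left(-6\right) = -24$)
$Y = 131706$ ($Y = \left(-271\right) \left(-486\right) = 131706$)
$R{\left(F \right)} = \frac{921942}{F}$ ($R{\left(F \right)} = 7 \frac{131706}{F} = \frac{921942}{F}$)
$C + R{\left(V{\left(23,-13 \right)} \right)} = 4097 + \frac{921942}{-24} = 4097 + 921942 \left(- \frac{1}{24}\right) = 4097 - \frac{153657}{4} = - \frac{137269}{4}$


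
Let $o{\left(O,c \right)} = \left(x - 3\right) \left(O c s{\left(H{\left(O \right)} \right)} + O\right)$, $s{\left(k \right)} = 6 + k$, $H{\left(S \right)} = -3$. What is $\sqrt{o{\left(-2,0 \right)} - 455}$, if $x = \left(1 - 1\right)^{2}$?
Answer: $i \sqrt{449} \approx 21.19 i$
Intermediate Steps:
$x = 0$ ($x = 0^{2} = 0$)
$o{\left(O,c \right)} = - 3 O - 9 O c$ ($o{\left(O,c \right)} = \left(0 - 3\right) \left(O c \left(6 - 3\right) + O\right) = - 3 \left(O c 3 + O\right) = - 3 \left(3 O c + O\right) = - 3 \left(O + 3 O c\right) = - 3 O - 9 O c$)
$\sqrt{o{\left(-2,0 \right)} - 455} = \sqrt{3 \left(-2\right) \left(-1 - 0\right) - 455} = \sqrt{3 \left(-2\right) \left(-1 + 0\right) - 455} = \sqrt{3 \left(-2\right) \left(-1\right) - 455} = \sqrt{6 - 455} = \sqrt{-449} = i \sqrt{449}$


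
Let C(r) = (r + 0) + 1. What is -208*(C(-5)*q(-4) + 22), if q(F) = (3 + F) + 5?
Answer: -1248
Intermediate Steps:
q(F) = 8 + F
C(r) = 1 + r (C(r) = r + 1 = 1 + r)
-208*(C(-5)*q(-4) + 22) = -208*((1 - 5)*(8 - 4) + 22) = -208*(-4*4 + 22) = -208*(-16 + 22) = -208*6 = -1248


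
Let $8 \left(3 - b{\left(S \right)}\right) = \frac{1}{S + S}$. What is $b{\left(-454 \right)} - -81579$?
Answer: $\frac{592611649}{7264} \approx 81582.0$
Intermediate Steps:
$b{\left(S \right)} = 3 - \frac{1}{16 S}$ ($b{\left(S \right)} = 3 - \frac{1}{8 \left(S + S\right)} = 3 - \frac{1}{8 \cdot 2 S} = 3 - \frac{\frac{1}{2} \frac{1}{S}}{8} = 3 - \frac{1}{16 S}$)
$b{\left(-454 \right)} - -81579 = \left(3 - \frac{1}{16 \left(-454\right)}\right) - -81579 = \left(3 - - \frac{1}{7264}\right) + 81579 = \left(3 + \frac{1}{7264}\right) + 81579 = \frac{21793}{7264} + 81579 = \frac{592611649}{7264}$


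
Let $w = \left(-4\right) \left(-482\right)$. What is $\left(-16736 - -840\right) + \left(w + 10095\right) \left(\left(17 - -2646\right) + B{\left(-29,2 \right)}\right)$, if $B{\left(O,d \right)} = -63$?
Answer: $31243904$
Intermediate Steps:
$w = 1928$
$\left(-16736 - -840\right) + \left(w + 10095\right) \left(\left(17 - -2646\right) + B{\left(-29,2 \right)}\right) = \left(-16736 - -840\right) + \left(1928 + 10095\right) \left(\left(17 - -2646\right) - 63\right) = \left(-16736 + \left(-536 + 1376\right)\right) + 12023 \left(\left(17 + 2646\right) - 63\right) = \left(-16736 + 840\right) + 12023 \left(2663 - 63\right) = -15896 + 12023 \cdot 2600 = -15896 + 31259800 = 31243904$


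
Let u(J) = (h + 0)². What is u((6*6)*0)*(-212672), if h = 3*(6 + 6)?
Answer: -275622912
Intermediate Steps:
h = 36 (h = 3*12 = 36)
u(J) = 1296 (u(J) = (36 + 0)² = 36² = 1296)
u((6*6)*0)*(-212672) = 1296*(-212672) = -275622912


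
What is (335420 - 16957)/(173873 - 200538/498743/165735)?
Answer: 2924876400845735/1596910895259903 ≈ 1.8316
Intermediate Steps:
(335420 - 16957)/(173873 - 200538/498743/165735) = 318463/(173873 - 200538*1/498743*(1/165735)) = 318463/(173873 - 200538/498743*1/165735) = 318463/(173873 - 22282/9184352345) = 318463/(1596910895259903/9184352345) = 318463*(9184352345/1596910895259903) = 2924876400845735/1596910895259903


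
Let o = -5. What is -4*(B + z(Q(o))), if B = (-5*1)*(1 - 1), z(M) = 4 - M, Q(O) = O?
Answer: -36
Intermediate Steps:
B = 0 (B = -5*0 = 0)
-4*(B + z(Q(o))) = -4*(0 + (4 - 1*(-5))) = -4*(0 + (4 + 5)) = -4*(0 + 9) = -4*9 = -36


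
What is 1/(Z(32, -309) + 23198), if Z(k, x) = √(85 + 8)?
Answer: 23198/538147111 - √93/538147111 ≈ 4.3089e-5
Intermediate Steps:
Z(k, x) = √93
1/(Z(32, -309) + 23198) = 1/(√93 + 23198) = 1/(23198 + √93)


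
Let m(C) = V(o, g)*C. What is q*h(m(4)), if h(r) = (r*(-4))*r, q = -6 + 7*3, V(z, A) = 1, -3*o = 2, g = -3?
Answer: -960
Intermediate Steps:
o = -⅔ (o = -⅓*2 = -⅔ ≈ -0.66667)
q = 15 (q = -6 + 21 = 15)
m(C) = C (m(C) = 1*C = C)
h(r) = -4*r² (h(r) = (-4*r)*r = -4*r²)
q*h(m(4)) = 15*(-4*4²) = 15*(-4*16) = 15*(-64) = -960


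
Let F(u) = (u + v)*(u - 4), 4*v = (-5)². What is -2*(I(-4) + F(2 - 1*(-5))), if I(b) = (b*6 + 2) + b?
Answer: -55/2 ≈ -27.500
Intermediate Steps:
v = 25/4 (v = (¼)*(-5)² = (¼)*25 = 25/4 ≈ 6.2500)
I(b) = 2 + 7*b (I(b) = (6*b + 2) + b = (2 + 6*b) + b = 2 + 7*b)
F(u) = (-4 + u)*(25/4 + u) (F(u) = (u + 25/4)*(u - 4) = (25/4 + u)*(-4 + u) = (-4 + u)*(25/4 + u))
-2*(I(-4) + F(2 - 1*(-5))) = -2*((2 + 7*(-4)) + (-25 + (2 - 1*(-5))² + 9*(2 - 1*(-5))/4)) = -2*((2 - 28) + (-25 + (2 + 5)² + 9*(2 + 5)/4)) = -2*(-26 + (-25 + 7² + (9/4)*7)) = -2*(-26 + (-25 + 49 + 63/4)) = -2*(-26 + 159/4) = -2*55/4 = -55/2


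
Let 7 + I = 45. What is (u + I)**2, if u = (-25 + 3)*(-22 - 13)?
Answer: 652864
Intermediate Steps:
I = 38 (I = -7 + 45 = 38)
u = 770 (u = -22*(-35) = 770)
(u + I)**2 = (770 + 38)**2 = 808**2 = 652864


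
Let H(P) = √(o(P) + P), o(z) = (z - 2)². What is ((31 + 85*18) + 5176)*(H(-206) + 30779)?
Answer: 207358123 + 6737*√43058 ≈ 2.0876e+8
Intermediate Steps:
o(z) = (-2 + z)²
H(P) = √(P + (-2 + P)²) (H(P) = √((-2 + P)² + P) = √(P + (-2 + P)²))
((31 + 85*18) + 5176)*(H(-206) + 30779) = ((31 + 85*18) + 5176)*(√(-206 + (-2 - 206)²) + 30779) = ((31 + 1530) + 5176)*(√(-206 + (-208)²) + 30779) = (1561 + 5176)*(√(-206 + 43264) + 30779) = 6737*(√43058 + 30779) = 6737*(30779 + √43058) = 207358123 + 6737*√43058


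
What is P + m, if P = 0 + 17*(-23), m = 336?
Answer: -55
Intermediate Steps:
P = -391 (P = 0 - 391 = -391)
P + m = -391 + 336 = -55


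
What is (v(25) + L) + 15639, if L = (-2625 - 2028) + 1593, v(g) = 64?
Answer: 12643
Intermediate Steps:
L = -3060 (L = -4653 + 1593 = -3060)
(v(25) + L) + 15639 = (64 - 3060) + 15639 = -2996 + 15639 = 12643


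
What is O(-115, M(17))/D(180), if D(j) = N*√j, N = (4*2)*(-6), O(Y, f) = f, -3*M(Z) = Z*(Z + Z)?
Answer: 289*√5/2160 ≈ 0.29918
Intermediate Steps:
M(Z) = -2*Z²/3 (M(Z) = -Z*(Z + Z)/3 = -Z*2*Z/3 = -2*Z²/3)
N = -48 (N = 8*(-6) = -48)
D(j) = -48*√j
O(-115, M(17))/D(180) = (-⅔*17²)/((-288*√5)) = (-⅔*289)/((-288*√5)) = -578*(-√5/1440)/3 = -(-289)*√5/2160 = 289*√5/2160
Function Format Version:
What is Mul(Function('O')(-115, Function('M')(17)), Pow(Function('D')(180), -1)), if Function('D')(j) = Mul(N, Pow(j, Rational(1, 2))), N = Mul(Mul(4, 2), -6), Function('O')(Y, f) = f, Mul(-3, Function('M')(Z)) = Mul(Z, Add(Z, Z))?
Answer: Mul(Rational(289, 2160), Pow(5, Rational(1, 2))) ≈ 0.29918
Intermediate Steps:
Function('M')(Z) = Mul(Rational(-2, 3), Pow(Z, 2)) (Function('M')(Z) = Mul(Rational(-1, 3), Mul(Z, Add(Z, Z))) = Mul(Rational(-1, 3), Mul(Z, Mul(2, Z))) = Mul(Rational(-1, 3), Mul(2, Pow(Z, 2))) = Mul(Rational(-2, 3), Pow(Z, 2)))
N = -48 (N = Mul(8, -6) = -48)
Function('D')(j) = Mul(-48, Pow(j, Rational(1, 2)))
Mul(Function('O')(-115, Function('M')(17)), Pow(Function('D')(180), -1)) = Mul(Mul(Rational(-2, 3), Pow(17, 2)), Pow(Mul(-48, Pow(180, Rational(1, 2))), -1)) = Mul(Mul(Rational(-2, 3), 289), Pow(Mul(-48, Mul(6, Pow(5, Rational(1, 2)))), -1)) = Mul(Rational(-578, 3), Pow(Mul(-288, Pow(5, Rational(1, 2))), -1)) = Mul(Rational(-578, 3), Mul(Rational(-1, 1440), Pow(5, Rational(1, 2)))) = Mul(Rational(289, 2160), Pow(5, Rational(1, 2)))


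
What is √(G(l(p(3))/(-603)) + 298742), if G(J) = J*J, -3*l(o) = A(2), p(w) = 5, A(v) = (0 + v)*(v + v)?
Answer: √977627518966/1809 ≈ 546.57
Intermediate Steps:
A(v) = 2*v² (A(v) = v*(2*v) = 2*v²)
l(o) = -8/3 (l(o) = -2*2²/3 = -2*4/3 = -⅓*8 = -8/3)
G(J) = J²
√(G(l(p(3))/(-603)) + 298742) = √((-8/3/(-603))² + 298742) = √((-8/3*(-1/603))² + 298742) = √((8/1809)² + 298742) = √(64/3272481 + 298742) = √(977627518966/3272481) = √977627518966/1809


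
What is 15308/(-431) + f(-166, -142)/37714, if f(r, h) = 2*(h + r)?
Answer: -288795704/8127367 ≈ -35.534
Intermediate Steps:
f(r, h) = 2*h + 2*r
15308/(-431) + f(-166, -142)/37714 = 15308/(-431) + (2*(-142) + 2*(-166))/37714 = 15308*(-1/431) + (-284 - 332)*(1/37714) = -15308/431 - 616*1/37714 = -15308/431 - 308/18857 = -288795704/8127367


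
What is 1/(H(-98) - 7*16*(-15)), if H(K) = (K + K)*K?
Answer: 1/20888 ≈ 4.7874e-5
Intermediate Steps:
H(K) = 2*K**2 (H(K) = (2*K)*K = 2*K**2)
1/(H(-98) - 7*16*(-15)) = 1/(2*(-98)**2 - 7*16*(-15)) = 1/(2*9604 - 112*(-15)) = 1/(19208 + 1680) = 1/20888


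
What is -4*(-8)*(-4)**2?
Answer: 512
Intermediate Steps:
-4*(-8)*(-4)**2 = 32*16 = 512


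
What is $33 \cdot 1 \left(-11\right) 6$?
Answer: $-2178$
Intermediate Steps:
$33 \cdot 1 \left(-11\right) 6 = 33 \left(\left(-11\right) 6\right) = 33 \left(-66\right) = -2178$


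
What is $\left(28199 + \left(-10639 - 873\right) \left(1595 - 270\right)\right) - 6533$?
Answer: $-15231734$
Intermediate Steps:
$\left(28199 + \left(-10639 - 873\right) \left(1595 - 270\right)\right) - 6533 = \left(28199 - 15253400\right) - 6533 = -15225201 - 6533 = -15231734$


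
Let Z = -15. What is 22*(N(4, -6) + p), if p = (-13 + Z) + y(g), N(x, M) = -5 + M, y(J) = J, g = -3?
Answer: -924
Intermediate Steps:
p = -31 (p = (-13 - 15) - 3 = -28 - 3 = -31)
22*(N(4, -6) + p) = 22*((-5 - 6) - 31) = 22*(-11 - 31) = 22*(-42) = -924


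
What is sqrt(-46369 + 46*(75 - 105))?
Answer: I*sqrt(47749) ≈ 218.52*I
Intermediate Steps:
sqrt(-46369 + 46*(75 - 105)) = sqrt(-46369 + 46*(-30)) = sqrt(-46369 - 1380) = sqrt(-47749) = I*sqrt(47749)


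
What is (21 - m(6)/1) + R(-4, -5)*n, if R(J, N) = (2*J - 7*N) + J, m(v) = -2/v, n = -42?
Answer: -2834/3 ≈ -944.67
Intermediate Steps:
R(J, N) = -7*N + 3*J (R(J, N) = (-7*N + 2*J) + J = -7*N + 3*J)
(21 - m(6)/1) + R(-4, -5)*n = (21 - (-2/6)/1) + (-7*(-5) + 3*(-4))*(-42) = (21 - (-2*1/6)) + (35 - 12)*(-42) = (21 - (-1)/3) + 23*(-42) = (21 - 1*(-1/3)) - 966 = (21 + 1/3) - 966 = 64/3 - 966 = -2834/3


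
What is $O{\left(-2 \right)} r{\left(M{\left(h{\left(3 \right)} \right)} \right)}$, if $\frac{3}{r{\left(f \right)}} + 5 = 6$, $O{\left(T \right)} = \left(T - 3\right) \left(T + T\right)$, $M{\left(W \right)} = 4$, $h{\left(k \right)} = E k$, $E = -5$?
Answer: $60$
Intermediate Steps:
$h{\left(k \right)} = - 5 k$
$O{\left(T \right)} = 2 T \left(-3 + T\right)$ ($O{\left(T \right)} = \left(-3 + T\right) 2 T = 2 T \left(-3 + T\right)$)
$r{\left(f \right)} = 3$ ($r{\left(f \right)} = \frac{3}{-5 + 6} = \frac{3}{1} = 3 \cdot 1 = 3$)
$O{\left(-2 \right)} r{\left(M{\left(h{\left(3 \right)} \right)} \right)} = 2 \left(-2\right) \left(-3 - 2\right) 3 = 2 \left(-2\right) \left(-5\right) 3 = 20 \cdot 3 = 60$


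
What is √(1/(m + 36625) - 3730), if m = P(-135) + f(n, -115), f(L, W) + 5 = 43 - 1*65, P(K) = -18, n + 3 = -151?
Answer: I*√1247774883855/18290 ≈ 61.074*I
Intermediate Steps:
n = -154 (n = -3 - 151 = -154)
f(L, W) = -27 (f(L, W) = -5 + (43 - 1*65) = -5 + (43 - 65) = -5 - 22 = -27)
m = -45 (m = -18 - 27 = -45)
√(1/(m + 36625) - 3730) = √(1/(-45 + 36625) - 3730) = √(1/36580 - 3730) = √(-136443399/36580) = I*√1247774883855/18290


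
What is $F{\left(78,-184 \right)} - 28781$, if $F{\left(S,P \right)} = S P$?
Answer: $-43133$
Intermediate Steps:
$F{\left(S,P \right)} = P S$
$F{\left(78,-184 \right)} - 28781 = \left(-184\right) 78 - 28781 = -14352 - 28781 = -43133$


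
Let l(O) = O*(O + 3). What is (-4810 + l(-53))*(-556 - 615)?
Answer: 2529360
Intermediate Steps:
l(O) = O*(3 + O)
(-4810 + l(-53))*(-556 - 615) = (-4810 - 53*(3 - 53))*(-556 - 615) = (-4810 - 53*(-50))*(-1171) = (-4810 + 2650)*(-1171) = -2160*(-1171) = 2529360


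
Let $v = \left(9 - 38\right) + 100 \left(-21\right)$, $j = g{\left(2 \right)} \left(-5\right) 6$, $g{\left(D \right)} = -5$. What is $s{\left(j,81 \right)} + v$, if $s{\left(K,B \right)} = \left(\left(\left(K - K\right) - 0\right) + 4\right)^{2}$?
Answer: $-2113$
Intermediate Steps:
$j = 150$ ($j = \left(-5\right) \left(-5\right) 6 = 25 \cdot 6 = 150$)
$v = -2129$ ($v = -29 - 2100 = -2129$)
$s{\left(K,B \right)} = 16$ ($s{\left(K,B \right)} = \left(\left(0 + 0\right) + 4\right)^{2} = \left(0 + 4\right)^{2} = 4^{2} = 16$)
$s{\left(j,81 \right)} + v = 16 - 2129 = -2113$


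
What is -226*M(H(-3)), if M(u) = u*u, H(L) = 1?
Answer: -226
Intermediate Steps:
M(u) = u**2
-226*M(H(-3)) = -226*1**2 = -226*1 = -226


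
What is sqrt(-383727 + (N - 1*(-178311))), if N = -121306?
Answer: I*sqrt(326722) ≈ 571.6*I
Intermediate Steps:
sqrt(-383727 + (N - 1*(-178311))) = sqrt(-383727 + (-121306 - 1*(-178311))) = sqrt(-383727 + (-121306 + 178311)) = sqrt(-383727 + 57005) = sqrt(-326722) = I*sqrt(326722)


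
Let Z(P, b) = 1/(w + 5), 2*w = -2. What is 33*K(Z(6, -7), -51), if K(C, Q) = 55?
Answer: 1815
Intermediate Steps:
w = -1 (w = (1/2)*(-2) = -1)
Z(P, b) = 1/4 (Z(P, b) = 1/(-1 + 5) = 1/4)
33*K(Z(6, -7), -51) = 33*55 = 1815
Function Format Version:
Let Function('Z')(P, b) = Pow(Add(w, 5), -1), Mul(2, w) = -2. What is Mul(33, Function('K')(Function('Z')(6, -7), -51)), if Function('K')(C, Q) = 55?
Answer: 1815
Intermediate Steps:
w = -1 (w = Mul(Rational(1, 2), -2) = -1)
Function('Z')(P, b) = Rational(1, 4) (Function('Z')(P, b) = Pow(Add(-1, 5), -1) = Pow(4, -1) = Rational(1, 4))
Mul(33, Function('K')(Function('Z')(6, -7), -51)) = Mul(33, 55) = 1815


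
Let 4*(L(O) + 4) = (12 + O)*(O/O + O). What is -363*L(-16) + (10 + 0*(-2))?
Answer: -3983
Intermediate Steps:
L(O) = -4 + (1 + O)*(12 + O)/4 (L(O) = -4 + ((12 + O)*(O/O + O))/4 = -4 + ((12 + O)*(1 + O))/4 = -4 + ((1 + O)*(12 + O))/4 = -4 + (1 + O)*(12 + O)/4)
-363*L(-16) + (10 + 0*(-2)) = -363*(-1 + (¼)*(-16)² + (13/4)*(-16)) + (10 + 0*(-2)) = -363*(-1 + (¼)*256 - 52) + (10 + 0) = -363*(-1 + 64 - 52) + 10 = -363*11 + 10 = -3993 + 10 = -3983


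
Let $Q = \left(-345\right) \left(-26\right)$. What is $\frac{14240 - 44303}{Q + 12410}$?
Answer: $- \frac{30063}{21380} \approx -1.4061$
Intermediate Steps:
$Q = 8970$
$\frac{14240 - 44303}{Q + 12410} = \frac{14240 - 44303}{8970 + 12410} = - \frac{30063}{21380}$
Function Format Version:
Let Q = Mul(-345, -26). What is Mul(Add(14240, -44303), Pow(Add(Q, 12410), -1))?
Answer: Rational(-30063, 21380) ≈ -1.4061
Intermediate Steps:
Q = 8970
Mul(Add(14240, -44303), Pow(Add(Q, 12410), -1)) = Mul(Add(14240, -44303), Pow(Add(8970, 12410), -1)) = Mul(-30063, Pow(21380, -1)) = Mul(-30063, Rational(1, 21380)) = Rational(-30063, 21380)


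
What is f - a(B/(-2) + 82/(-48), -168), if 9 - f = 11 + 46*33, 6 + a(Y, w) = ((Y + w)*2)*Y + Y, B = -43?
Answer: 1247843/288 ≈ 4332.8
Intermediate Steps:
a(Y, w) = -6 + Y + Y*(2*Y + 2*w) (a(Y, w) = -6 + (((Y + w)*2)*Y + Y) = -6 + ((2*Y + 2*w)*Y + Y) = -6 + (Y*(2*Y + 2*w) + Y) = -6 + (Y + Y*(2*Y + 2*w)) = -6 + Y + Y*(2*Y + 2*w))
f = -1520 (f = 9 - (11 + 46*33) = 9 - (11 + 1518) = 9 - 1*1529 = 9 - 1529 = -1520)
f - a(B/(-2) + 82/(-48), -168) = -1520 - (-6 + (-43/(-2) + 82/(-48)) + 2*(-43/(-2) + 82/(-48))**2 + 2*(-43/(-2) + 82/(-48))*(-168)) = -1520 - (-6 + (-43*(-1/2) + 82*(-1/48)) + 2*(-43*(-1/2) + 82*(-1/48))**2 + 2*(-43*(-1/2) + 82*(-1/48))*(-168)) = -1520 - (-6 + (43/2 - 41/24) + 2*(43/2 - 41/24)**2 + 2*(43/2 - 41/24)*(-168)) = -1520 - (-6 + 475/24 + 2*(475/24)**2 + 2*(475/24)*(-168)) = -1520 - (-6 + 475/24 + 2*(225625/576) - 6650) = -1520 - (-6 + 475/24 + 225625/288 - 6650) = -1520 - 1*(-1685603/288) = -1520 + 1685603/288 = 1247843/288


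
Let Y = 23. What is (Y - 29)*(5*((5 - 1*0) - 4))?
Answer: -30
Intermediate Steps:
(Y - 29)*(5*((5 - 1*0) - 4)) = (23 - 29)*(5*((5 - 1*0) - 4)) = -30*((5 + 0) - 4) = -30*(5 - 4) = -30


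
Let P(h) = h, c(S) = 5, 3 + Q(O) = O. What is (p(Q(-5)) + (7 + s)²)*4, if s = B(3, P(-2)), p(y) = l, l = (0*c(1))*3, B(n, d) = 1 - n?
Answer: 100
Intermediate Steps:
Q(O) = -3 + O
l = 0 (l = (0*5)*3 = 0*3 = 0)
p(y) = 0
s = -2 (s = 1 - 1*3 = 1 - 3 = -2)
(p(Q(-5)) + (7 + s)²)*4 = (0 + (7 - 2)²)*4 = (0 + 5²)*4 = (0 + 25)*4 = 25*4 = 100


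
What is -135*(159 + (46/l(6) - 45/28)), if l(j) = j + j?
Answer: -609435/28 ≈ -21766.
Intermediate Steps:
l(j) = 2*j
-135*(159 + (46/l(6) - 45/28)) = -135*(159 + (46/((2*6)) - 45/28)) = -135*(159 + (46/12 - 45*1/28)) = -135*(159 + (46*(1/12) - 45/28)) = -135*(159 + (23/6 - 45/28)) = -135*(159 + 187/84) = -135*13543/84 = -609435/28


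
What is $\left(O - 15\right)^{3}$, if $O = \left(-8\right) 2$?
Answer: $-29791$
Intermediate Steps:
$O = -16$
$\left(O - 15\right)^{3} = \left(-16 - 15\right)^{3} = \left(-31\right)^{3} = -29791$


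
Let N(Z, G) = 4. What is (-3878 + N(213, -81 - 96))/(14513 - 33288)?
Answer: 3874/18775 ≈ 0.20634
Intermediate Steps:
(-3878 + N(213, -81 - 96))/(14513 - 33288) = (-3878 + 4)/(14513 - 33288) = -3874/(-18775) = -3874*(-1/18775) = 3874/18775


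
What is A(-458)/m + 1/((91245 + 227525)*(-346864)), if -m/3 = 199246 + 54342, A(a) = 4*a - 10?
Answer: 16972469959083/7009795974040160 ≈ 0.0024212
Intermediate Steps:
A(a) = -10 + 4*a
m = -760764 (m = -3*(199246 + 54342) = -3*253588 = -760764)
A(-458)/m + 1/((91245 + 227525)*(-346864)) = (-10 + 4*(-458))/(-760764) + 1/((91245 + 227525)*(-346864)) = (-10 - 1832)*(-1/760764) - 1/346864/318770 = -1842*(-1/760764) + (1/318770)*(-1/346864) = 307/126794 - 1/110569837280 = 16972469959083/7009795974040160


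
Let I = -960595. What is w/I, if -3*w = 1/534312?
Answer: 1/1539772306920 ≈ 6.4945e-13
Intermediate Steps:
w = -1/1602936 (w = -⅓/534312 = -⅓*1/534312 = -1/1602936 ≈ -6.2386e-7)
w/I = -1/1602936/(-960595) = -1/1602936*(-1/960595) = 1/1539772306920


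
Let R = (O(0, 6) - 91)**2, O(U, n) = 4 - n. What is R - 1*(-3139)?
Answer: 11788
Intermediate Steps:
R = 8649 (R = ((4 - 1*6) - 91)**2 = ((4 - 6) - 91)**2 = (-2 - 91)**2 = (-93)**2 = 8649)
R - 1*(-3139) = 8649 - 1*(-3139) = 8649 + 3139 = 11788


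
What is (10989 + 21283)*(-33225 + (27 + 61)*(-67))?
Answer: -1262512912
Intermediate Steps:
(10989 + 21283)*(-33225 + (27 + 61)*(-67)) = 32272*(-33225 + 88*(-67)) = 32272*(-33225 - 5896) = 32272*(-39121) = -1262512912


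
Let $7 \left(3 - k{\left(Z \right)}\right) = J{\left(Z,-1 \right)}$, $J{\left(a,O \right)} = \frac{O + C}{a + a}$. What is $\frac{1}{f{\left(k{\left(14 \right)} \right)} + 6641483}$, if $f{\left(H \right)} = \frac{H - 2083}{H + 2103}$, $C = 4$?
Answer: $\frac{412773}{2741424454676} \approx 1.5057 \cdot 10^{-7}$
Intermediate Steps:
$J{\left(a,O \right)} = \frac{4 + O}{2 a}$ ($J{\left(a,O \right)} = \frac{O + 4}{a + a} = \frac{4 + O}{2 a}$)
$k{\left(Z \right)} = 3 - \frac{3}{14 Z}$ ($k{\left(Z \right)} = 3 - \frac{\frac{1}{2} \frac{1}{Z} \left(4 - 1\right)}{7} = 3 - \frac{\frac{1}{2} \frac{1}{Z} 3}{7} = 3 - \frac{\frac{3}{2} \frac{1}{Z}}{7} = 3 - \frac{3}{14 Z}$)
$f{\left(H \right)} = \frac{-2083 + H}{2103 + H}$
$\frac{1}{f{\left(k{\left(14 \right)} \right)} + 6641483} = \frac{1}{\frac{-2083 + \left(3 - \frac{3}{14 \cdot 14}\right)}{2103 + \left(3 - \frac{3}{14 \cdot 14}\right)} + 6641483} = \frac{1}{\frac{-2083 + \left(3 - \frac{3}{196}\right)}{2103 + \left(3 - \frac{3}{196}\right)} + 6641483} = \frac{1}{\frac{-2083 + \frac{585}{196}}{2103 + \frac{585}{196}} + 6641483} = \frac{1}{\frac{1}{\frac{412773}{196}} \left(- \frac{407683}{196}\right) + 6641483} = \frac{1}{\frac{196}{412773} \left(- \frac{407683}{196}\right) + 6641483} = \frac{1}{- \frac{407683}{412773} + 6641483} = \frac{1}{\frac{2741424454676}{412773}} = \frac{412773}{2741424454676}$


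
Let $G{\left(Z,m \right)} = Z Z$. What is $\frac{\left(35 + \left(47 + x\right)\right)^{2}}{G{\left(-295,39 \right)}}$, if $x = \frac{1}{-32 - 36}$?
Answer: $\frac{1243225}{16096144} \approx 0.077237$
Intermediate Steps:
$G{\left(Z,m \right)} = Z^{2}$
$x = - \frac{1}{68}$ ($x = \frac{1}{-68} = - \frac{1}{68} \approx -0.014706$)
$\frac{\left(35 + \left(47 + x\right)\right)^{2}}{G{\left(-295,39 \right)}} = \frac{\left(35 + \left(47 - \frac{1}{68}\right)\right)^{2}}{\left(-295\right)^{2}} = \frac{\left(35 + \frac{3195}{68}\right)^{2}}{87025} = \left(\frac{5575}{68}\right)^{2} \cdot \frac{1}{87025} = \frac{31080625}{4624} \cdot \frac{1}{87025} = \frac{1243225}{16096144}$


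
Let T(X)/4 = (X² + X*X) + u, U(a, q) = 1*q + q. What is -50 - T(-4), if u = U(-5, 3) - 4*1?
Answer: -186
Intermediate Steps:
U(a, q) = 2*q (U(a, q) = q + q = 2*q)
u = 2 (u = 2*3 - 4*1 = 6 - 4 = 2)
T(X) = 8 + 8*X² (T(X) = 4*((X² + X*X) + 2) = 4*((X² + X²) + 2) = 4*(2*X² + 2) = 4*(2 + 2*X²) = 8 + 8*X²)
-50 - T(-4) = -50 - (8 + 8*(-4)²) = -50 - (8 + 8*16) = -50 - (8 + 128) = -50 - 1*136 = -50 - 136 = -186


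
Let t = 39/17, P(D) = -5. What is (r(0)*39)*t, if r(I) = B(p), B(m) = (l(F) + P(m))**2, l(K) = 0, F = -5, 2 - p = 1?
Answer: 38025/17 ≈ 2236.8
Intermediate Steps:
p = 1 (p = 2 - 1*1 = 2 - 1 = 1)
B(m) = 25 (B(m) = (0 - 5)**2 = (-5)**2 = 25)
t = 39/17 (t = 39*(1/17) = 39/17 ≈ 2.2941)
r(I) = 25
(r(0)*39)*t = (25*39)*(39/17) = 975*(39/17) = 38025/17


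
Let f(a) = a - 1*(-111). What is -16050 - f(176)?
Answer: -16337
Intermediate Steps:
f(a) = 111 + a (f(a) = a + 111 = 111 + a)
-16050 - f(176) = -16050 - (111 + 176) = -16050 - 1*287 = -16050 - 287 = -16337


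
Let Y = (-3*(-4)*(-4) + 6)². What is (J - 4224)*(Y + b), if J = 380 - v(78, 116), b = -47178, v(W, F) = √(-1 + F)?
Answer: 174571416 + 45414*√115 ≈ 1.7506e+8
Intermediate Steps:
Y = 1764 (Y = (12*(-4) + 6)² = (-48 + 6)² = (-42)² = 1764)
J = 380 - √115 (J = 380 - √(-1 + 116) = 380 - √115 ≈ 369.28)
(J - 4224)*(Y + b) = ((380 - √115) - 4224)*(1764 - 47178) = (-3844 - √115)*(-45414) = 174571416 + 45414*√115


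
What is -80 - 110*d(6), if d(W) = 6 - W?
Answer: -80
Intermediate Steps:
-80 - 110*d(6) = -80 - 110*(6 - 1*6) = -80 - 110*(6 - 6) = -80 - 110*0 = -80 + 0 = -80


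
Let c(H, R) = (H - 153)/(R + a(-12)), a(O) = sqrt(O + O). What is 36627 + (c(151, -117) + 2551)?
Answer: 179082716/4571 + 4*I*sqrt(6)/13713 ≈ 39178.0 + 0.0007145*I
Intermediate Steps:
a(O) = sqrt(2)*sqrt(O) (a(O) = sqrt(2*O) = sqrt(2)*sqrt(O))
c(H, R) = (-153 + H)/(R + 2*I*sqrt(6)) (c(H, R) = (H - 153)/(R + sqrt(2)*sqrt(-12)) = (-153 + H)/(R + sqrt(2)*(2*I*sqrt(3))) = (-153 + H)/(R + 2*I*sqrt(6)))
36627 + (c(151, -117) + 2551) = 36627 + ((-153 + 151)/(-117 + 2*I*sqrt(6)) + 2551) = 36627 + (-2/(-117 + 2*I*sqrt(6)) + 2551) = 36627 + (2551 - 2/(-117 + 2*I*sqrt(6))) = 39178 - 2/(-117 + 2*I*sqrt(6))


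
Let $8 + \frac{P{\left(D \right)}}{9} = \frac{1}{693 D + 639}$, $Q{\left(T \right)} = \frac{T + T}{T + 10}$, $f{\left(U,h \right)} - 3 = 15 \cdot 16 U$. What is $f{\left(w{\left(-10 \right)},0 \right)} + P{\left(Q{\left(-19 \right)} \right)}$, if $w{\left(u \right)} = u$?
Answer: $- \frac{8801976}{3565} \approx -2469.0$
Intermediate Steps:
$f{\left(U,h \right)} = 3 + 240 U$ ($f{\left(U,h \right)} = 3 + 15 \cdot 16 U = 3 + 240 U$)
$Q{\left(T \right)} = \frac{2 T}{10 + T}$
$P{\left(D \right)} = -72 + \frac{9}{639 + 693 D}$ ($P{\left(D \right)} = -72 + \frac{9}{693 D + 639} = -72 + \frac{9}{639 + 693 D}$)
$f{\left(w{\left(-10 \right)},0 \right)} + P{\left(Q{\left(-19 \right)} \right)} = \left(3 + 240 \left(-10\right)\right) + \frac{-5111 - 5544 \cdot 2 \left(-19\right) \frac{1}{10 - 19}}{71 + 77 \cdot 2 \left(-19\right) \frac{1}{10 - 19}} = \left(3 - 2400\right) + \frac{-5111 - 5544 \cdot 2 \left(-19\right) \frac{1}{-9}}{71 + 77 \cdot 2 \left(-19\right) \frac{1}{-9}} = -2397 + \frac{-5111 - 5544 \cdot 2 \left(-19\right) \left(- \frac{1}{9}\right)}{71 + 77 \cdot 2 \left(-19\right) \left(- \frac{1}{9}\right)} = -2397 + \frac{-5111 - 23408}{71 + 77 \cdot \frac{38}{9}} = -2397 + \frac{-5111 - 23408}{71 + \frac{2926}{9}} = -2397 + \frac{1}{\frac{3565}{9}} \left(-28519\right) = -2397 + \frac{9}{3565} \left(-28519\right) = -2397 - \frac{256671}{3565} = - \frac{8801976}{3565}$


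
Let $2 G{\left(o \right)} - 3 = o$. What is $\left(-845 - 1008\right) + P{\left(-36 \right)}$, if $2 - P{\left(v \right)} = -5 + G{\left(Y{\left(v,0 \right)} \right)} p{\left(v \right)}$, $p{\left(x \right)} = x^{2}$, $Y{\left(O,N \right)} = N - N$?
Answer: $-3790$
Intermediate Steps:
$Y{\left(O,N \right)} = 0$
$G{\left(o \right)} = \frac{3}{2} + \frac{o}{2}$
$P{\left(v \right)} = 7 - \frac{3 v^{2}}{2}$ ($P{\left(v \right)} = 2 - \left(-5 + \left(\frac{3}{2} + \frac{1}{2} \cdot 0\right) v^{2}\right) = 2 - \left(-5 + \left(\frac{3}{2} + 0\right) v^{2}\right) = 2 - \left(-5 + \frac{3 v^{2}}{2}\right) = 7 - \frac{3 v^{2}}{2}$)
$\left(-845 - 1008\right) + P{\left(-36 \right)} = \left(-845 - 1008\right) + \left(7 - \frac{3 \left(-36\right)^{2}}{2}\right) = -1853 + \left(7 - 1944\right) = -1853 - 1937 = -3790$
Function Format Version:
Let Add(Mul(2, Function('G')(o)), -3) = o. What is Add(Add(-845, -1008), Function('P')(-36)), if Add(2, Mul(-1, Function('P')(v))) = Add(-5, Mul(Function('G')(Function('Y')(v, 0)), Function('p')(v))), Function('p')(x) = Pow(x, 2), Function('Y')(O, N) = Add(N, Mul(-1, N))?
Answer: -3790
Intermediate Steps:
Function('Y')(O, N) = 0
Function('G')(o) = Add(Rational(3, 2), Mul(Rational(1, 2), o))
Function('P')(v) = Add(7, Mul(Rational(-3, 2), Pow(v, 2))) (Function('P')(v) = Add(2, Mul(-1, Add(-5, Mul(Add(Rational(3, 2), Mul(Rational(1, 2), 0)), Pow(v, 2))))) = Add(2, Mul(-1, Add(-5, Mul(Add(Rational(3, 2), 0), Pow(v, 2))))) = Add(2, Mul(-1, Add(-5, Mul(Rational(3, 2), Pow(v, 2))))) = Add(2, Add(5, Mul(Rational(-3, 2), Pow(v, 2)))) = Add(7, Mul(Rational(-3, 2), Pow(v, 2))))
Add(Add(-845, -1008), Function('P')(-36)) = Add(Add(-845, -1008), Add(7, Mul(Rational(-3, 2), Pow(-36, 2)))) = Add(-1853, Add(7, Mul(Rational(-3, 2), 1296))) = Add(-1853, Add(7, -1944)) = Add(-1853, -1937) = -3790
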